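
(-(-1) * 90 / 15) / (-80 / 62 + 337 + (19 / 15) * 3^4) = 0.01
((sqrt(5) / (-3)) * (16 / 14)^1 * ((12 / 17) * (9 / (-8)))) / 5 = 36 * sqrt(5) / 595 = 0.14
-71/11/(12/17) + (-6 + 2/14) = -13861/924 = -15.00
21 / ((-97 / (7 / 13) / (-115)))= 16905 / 1261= 13.41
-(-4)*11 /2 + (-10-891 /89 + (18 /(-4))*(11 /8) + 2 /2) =-4555 /1424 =-3.20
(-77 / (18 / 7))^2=290521 / 324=896.67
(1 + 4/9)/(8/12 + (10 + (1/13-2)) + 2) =169/1257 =0.13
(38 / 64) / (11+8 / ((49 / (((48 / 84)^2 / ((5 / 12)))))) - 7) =228095 / 1585792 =0.14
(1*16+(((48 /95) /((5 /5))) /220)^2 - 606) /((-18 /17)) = 136912633151 /245705625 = 557.22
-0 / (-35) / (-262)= 0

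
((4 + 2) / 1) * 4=24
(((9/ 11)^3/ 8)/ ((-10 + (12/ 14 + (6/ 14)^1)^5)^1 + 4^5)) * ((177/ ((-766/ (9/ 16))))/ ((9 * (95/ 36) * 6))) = -0.00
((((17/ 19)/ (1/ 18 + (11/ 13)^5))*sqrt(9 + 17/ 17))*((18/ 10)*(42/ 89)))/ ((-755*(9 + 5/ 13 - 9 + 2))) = -79758191916*sqrt(10)/ 92448526269575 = -0.00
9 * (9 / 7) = 81 / 7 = 11.57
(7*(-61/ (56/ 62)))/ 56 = -8.44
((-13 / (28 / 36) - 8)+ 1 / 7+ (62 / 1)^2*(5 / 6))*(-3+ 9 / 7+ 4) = 1068064 / 147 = 7265.74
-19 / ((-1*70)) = 0.27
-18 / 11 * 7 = -126 / 11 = -11.45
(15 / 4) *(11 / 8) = 165 / 32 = 5.16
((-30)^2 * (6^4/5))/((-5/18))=-839808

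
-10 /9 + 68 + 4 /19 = 11474 /171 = 67.10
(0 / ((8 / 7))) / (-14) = 0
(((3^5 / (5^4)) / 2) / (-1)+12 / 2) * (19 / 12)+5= 70961 / 5000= 14.19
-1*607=-607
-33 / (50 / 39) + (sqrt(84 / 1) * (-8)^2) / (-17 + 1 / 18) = -60.36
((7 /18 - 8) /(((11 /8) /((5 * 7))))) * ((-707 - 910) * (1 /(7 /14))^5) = 10024746.67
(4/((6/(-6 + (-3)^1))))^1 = -6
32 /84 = 8 /21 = 0.38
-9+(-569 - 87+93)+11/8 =-4565/8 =-570.62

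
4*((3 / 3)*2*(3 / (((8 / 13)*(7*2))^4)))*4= 85683 / 4917248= 0.02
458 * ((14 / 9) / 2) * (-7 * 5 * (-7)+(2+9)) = 820736 / 9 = 91192.89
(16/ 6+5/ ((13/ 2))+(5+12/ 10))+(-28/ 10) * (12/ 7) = 943/ 195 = 4.84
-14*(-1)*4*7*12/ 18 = 261.33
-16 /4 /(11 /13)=-4.73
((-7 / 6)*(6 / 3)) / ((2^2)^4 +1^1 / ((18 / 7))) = -42 / 4615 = -0.01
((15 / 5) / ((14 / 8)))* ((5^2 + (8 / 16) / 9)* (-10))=-429.52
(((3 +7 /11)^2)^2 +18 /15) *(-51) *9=-5915521314 /73205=-80807.61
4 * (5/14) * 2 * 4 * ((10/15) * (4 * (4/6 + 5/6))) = 320/7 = 45.71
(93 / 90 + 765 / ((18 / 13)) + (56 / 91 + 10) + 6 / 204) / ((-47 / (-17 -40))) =71069519 / 103870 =684.22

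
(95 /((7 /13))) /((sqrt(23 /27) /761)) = 2819505*sqrt(69) /161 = 145469.36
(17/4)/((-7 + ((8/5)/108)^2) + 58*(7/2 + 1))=309825/18516616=0.02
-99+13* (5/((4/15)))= 579/4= 144.75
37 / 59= 0.63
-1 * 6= -6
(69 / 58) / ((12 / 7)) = 161 / 232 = 0.69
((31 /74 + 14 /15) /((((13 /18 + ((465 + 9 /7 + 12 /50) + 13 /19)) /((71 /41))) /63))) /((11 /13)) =174126889755 /467331766693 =0.37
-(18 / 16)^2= -81 / 64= -1.27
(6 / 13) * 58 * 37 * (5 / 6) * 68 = 729640 / 13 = 56126.15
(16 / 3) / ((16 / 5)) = 5 / 3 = 1.67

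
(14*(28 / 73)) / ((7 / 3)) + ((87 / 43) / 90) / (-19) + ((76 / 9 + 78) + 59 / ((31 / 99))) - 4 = 273.16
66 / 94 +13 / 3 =710 / 141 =5.04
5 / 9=0.56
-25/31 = -0.81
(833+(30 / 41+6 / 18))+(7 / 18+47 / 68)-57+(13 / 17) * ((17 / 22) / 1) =214940485 / 276012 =778.74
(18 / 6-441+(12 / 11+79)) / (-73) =3937 / 803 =4.90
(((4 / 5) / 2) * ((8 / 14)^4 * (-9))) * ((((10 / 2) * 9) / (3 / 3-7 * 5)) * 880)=18247680 / 40817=447.06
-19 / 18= -1.06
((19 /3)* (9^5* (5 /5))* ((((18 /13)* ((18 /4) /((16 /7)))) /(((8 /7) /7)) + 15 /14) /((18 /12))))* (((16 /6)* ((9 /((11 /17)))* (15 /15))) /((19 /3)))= 207754281513 /8008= 25943341.85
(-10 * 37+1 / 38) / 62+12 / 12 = -11703 / 2356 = -4.97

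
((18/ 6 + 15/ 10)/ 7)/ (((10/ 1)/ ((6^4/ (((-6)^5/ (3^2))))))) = -0.10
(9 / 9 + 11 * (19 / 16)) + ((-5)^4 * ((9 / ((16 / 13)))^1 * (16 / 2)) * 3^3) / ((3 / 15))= 78975225 / 16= 4935951.56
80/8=10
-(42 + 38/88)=-1867/44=-42.43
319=319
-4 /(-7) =4 /7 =0.57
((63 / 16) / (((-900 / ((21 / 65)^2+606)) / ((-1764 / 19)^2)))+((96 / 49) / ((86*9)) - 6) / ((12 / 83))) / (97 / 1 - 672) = 66228341494756261 / 1663063396312500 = 39.82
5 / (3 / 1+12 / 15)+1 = 44 / 19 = 2.32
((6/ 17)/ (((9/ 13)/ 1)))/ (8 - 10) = -13/ 51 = -0.25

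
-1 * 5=-5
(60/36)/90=1/54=0.02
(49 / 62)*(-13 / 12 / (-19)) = 637 / 14136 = 0.05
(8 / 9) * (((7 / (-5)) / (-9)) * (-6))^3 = -21952 / 30375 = -0.72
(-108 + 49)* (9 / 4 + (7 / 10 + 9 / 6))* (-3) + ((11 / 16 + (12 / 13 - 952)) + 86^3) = 661328991 / 1040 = 635893.26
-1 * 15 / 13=-1.15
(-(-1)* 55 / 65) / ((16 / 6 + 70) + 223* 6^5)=0.00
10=10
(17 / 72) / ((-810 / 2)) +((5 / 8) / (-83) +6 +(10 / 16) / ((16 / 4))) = 59520851 / 9681120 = 6.15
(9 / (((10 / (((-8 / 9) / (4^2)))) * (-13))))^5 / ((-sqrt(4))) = -1 / 2376275200000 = -0.00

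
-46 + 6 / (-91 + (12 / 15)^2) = -34688 / 753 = -46.07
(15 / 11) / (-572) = -15 / 6292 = -0.00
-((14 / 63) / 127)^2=-0.00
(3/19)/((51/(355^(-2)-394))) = -49653849/40706075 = -1.22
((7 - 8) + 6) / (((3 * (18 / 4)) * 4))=0.09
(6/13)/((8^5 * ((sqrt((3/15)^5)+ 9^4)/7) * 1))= 430565625/28651897497387008-525 * sqrt(5)/28651897497387008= 0.00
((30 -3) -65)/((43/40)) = -1520/43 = -35.35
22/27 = 0.81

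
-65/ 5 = -13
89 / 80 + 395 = 396.11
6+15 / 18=41 / 6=6.83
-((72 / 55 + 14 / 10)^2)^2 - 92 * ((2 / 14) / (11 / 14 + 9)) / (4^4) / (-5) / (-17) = -36733730730603 / 681977780000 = -53.86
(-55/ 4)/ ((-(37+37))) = 55/ 296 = 0.19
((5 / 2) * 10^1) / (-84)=-25 / 84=-0.30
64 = 64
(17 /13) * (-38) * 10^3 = -646000 /13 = -49692.31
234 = 234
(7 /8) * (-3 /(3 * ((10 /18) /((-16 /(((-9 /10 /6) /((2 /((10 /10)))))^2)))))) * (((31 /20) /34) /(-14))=-248 /17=-14.59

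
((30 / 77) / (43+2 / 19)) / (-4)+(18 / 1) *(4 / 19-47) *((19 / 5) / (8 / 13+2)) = -4372922621 / 3573570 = -1223.68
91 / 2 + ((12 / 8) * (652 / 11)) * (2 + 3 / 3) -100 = 4669 / 22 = 212.23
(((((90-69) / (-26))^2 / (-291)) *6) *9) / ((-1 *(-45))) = -441 / 163930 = -0.00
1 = 1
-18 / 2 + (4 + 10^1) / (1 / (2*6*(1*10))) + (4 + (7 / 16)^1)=1675.44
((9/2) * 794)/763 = 3573/763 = 4.68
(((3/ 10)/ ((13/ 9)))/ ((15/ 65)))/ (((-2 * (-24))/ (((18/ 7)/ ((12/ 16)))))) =9/ 140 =0.06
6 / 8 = 3 / 4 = 0.75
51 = 51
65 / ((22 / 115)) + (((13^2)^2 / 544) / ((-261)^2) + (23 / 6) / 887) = 339.78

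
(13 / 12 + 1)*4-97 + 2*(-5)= -296 / 3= -98.67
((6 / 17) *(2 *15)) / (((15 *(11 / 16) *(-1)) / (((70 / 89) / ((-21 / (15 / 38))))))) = 4800 / 316217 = 0.02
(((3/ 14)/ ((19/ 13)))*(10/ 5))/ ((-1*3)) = -0.10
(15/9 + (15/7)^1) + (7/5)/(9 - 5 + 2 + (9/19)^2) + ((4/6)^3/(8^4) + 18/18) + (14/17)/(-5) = 4.87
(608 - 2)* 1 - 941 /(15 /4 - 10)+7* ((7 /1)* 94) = 134064 /25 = 5362.56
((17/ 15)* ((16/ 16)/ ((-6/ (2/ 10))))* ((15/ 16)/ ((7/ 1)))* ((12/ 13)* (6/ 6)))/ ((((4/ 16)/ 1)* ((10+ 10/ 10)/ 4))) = -34/ 5005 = -0.01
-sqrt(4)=-2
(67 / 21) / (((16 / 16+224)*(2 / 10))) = 67 / 945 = 0.07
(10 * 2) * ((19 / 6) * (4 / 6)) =380 / 9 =42.22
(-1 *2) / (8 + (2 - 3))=-2 / 7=-0.29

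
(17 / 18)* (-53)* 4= -1802 / 9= -200.22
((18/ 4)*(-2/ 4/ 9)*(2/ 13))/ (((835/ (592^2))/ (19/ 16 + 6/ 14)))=-1982312/ 75985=-26.09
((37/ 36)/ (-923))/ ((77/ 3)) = -37/ 852852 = -0.00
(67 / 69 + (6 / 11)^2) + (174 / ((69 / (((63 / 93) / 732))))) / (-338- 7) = 1535439689 / 1210410190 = 1.27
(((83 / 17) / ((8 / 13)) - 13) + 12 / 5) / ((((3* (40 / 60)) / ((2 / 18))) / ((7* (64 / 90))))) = -25382 / 34425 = -0.74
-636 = -636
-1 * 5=-5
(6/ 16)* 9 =27/ 8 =3.38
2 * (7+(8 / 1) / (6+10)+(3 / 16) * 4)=33 / 2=16.50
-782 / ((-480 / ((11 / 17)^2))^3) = 40745903 / 78512412672000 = 0.00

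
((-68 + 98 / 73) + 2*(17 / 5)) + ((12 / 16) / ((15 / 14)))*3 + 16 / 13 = -536439 / 9490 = -56.53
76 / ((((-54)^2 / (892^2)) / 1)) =15117616 / 729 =20737.47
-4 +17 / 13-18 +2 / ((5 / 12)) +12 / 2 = -643 / 65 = -9.89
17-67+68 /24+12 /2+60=113 /6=18.83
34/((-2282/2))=-34/1141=-0.03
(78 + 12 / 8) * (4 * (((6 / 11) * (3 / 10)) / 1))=2862 / 55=52.04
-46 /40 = -23 /20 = -1.15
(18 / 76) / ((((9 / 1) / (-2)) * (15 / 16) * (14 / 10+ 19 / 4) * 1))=-0.01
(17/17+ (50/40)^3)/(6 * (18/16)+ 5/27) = 729/1712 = 0.43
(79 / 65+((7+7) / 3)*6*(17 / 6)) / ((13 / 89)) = 1397923 / 2535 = 551.45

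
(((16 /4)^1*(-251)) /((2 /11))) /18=-2761 /9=-306.78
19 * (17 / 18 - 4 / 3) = -133 / 18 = -7.39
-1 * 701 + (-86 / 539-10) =-383315 / 539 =-711.16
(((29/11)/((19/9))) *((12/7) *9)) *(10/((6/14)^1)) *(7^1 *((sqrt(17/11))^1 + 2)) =657720 *sqrt(187)/2299 + 1315440/209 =10206.19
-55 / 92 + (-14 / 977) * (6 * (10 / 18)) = -0.65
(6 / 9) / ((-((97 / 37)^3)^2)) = -5131452818 / 2498916014787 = -0.00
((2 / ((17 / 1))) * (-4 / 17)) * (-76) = 608 / 289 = 2.10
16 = 16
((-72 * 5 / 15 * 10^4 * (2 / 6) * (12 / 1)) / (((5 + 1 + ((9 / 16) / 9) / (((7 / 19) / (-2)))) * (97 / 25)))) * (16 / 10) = -2150400000 / 30749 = -69933.98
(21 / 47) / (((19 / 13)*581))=39 / 74119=0.00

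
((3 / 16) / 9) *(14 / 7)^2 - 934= -11207 / 12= -933.92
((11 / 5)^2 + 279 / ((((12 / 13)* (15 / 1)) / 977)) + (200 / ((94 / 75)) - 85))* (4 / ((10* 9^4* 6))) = 92900033 / 462550500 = 0.20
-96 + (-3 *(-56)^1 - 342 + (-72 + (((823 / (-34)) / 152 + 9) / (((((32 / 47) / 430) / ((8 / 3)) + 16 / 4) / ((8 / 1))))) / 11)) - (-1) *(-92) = -124212258359 / 287267156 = -432.39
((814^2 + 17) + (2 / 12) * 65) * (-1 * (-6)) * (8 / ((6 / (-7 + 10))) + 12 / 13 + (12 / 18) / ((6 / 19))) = 3272036489 / 117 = 27966123.84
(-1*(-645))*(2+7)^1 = 5805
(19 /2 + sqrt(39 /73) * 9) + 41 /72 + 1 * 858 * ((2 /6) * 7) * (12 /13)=1864.65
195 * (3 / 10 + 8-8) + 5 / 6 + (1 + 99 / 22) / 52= 18545 / 312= 59.44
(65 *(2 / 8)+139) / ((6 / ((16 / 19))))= 414 / 19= 21.79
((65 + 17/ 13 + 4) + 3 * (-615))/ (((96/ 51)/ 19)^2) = -2406974359/ 13312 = -180812.38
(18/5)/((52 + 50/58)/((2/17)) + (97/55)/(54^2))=16743672/2089834403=0.01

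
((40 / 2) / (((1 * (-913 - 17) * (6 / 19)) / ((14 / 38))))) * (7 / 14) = -7 / 558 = -0.01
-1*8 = -8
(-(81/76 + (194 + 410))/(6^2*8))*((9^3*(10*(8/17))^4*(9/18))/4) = -8764200000/93347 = -93888.39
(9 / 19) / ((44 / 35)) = 315 / 836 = 0.38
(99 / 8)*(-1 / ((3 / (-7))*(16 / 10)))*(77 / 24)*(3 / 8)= 21.71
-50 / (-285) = 10 / 57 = 0.18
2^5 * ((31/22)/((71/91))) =45136/781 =57.79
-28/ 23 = -1.22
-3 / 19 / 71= -3 / 1349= -0.00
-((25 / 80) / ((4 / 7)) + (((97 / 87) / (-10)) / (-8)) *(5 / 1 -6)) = -14837 / 27840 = -0.53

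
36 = 36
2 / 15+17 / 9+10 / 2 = 316 / 45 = 7.02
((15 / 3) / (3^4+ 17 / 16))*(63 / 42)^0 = 80 / 1313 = 0.06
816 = 816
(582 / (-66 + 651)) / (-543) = -0.00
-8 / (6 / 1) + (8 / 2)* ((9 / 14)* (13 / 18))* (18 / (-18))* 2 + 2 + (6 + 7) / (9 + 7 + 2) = -293 / 126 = -2.33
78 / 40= 39 / 20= 1.95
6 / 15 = 2 / 5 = 0.40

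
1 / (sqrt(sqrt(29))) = 29^(3 / 4) / 29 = 0.43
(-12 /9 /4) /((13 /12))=-0.31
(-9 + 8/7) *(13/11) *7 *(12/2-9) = 195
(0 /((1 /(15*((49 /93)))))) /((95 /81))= 0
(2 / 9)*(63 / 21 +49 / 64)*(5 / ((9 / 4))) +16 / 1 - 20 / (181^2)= 379130093 / 21229128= 17.86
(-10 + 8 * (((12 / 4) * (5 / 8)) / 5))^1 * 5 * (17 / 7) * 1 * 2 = -170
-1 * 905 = -905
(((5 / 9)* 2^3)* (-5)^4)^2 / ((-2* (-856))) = 39062500 / 8667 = 4507.04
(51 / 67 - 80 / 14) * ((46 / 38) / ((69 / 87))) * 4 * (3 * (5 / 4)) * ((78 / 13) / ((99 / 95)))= -3368350 / 5159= -652.91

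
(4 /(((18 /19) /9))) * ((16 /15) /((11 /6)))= 1216 /55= 22.11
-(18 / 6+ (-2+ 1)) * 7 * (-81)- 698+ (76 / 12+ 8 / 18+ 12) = 4093 / 9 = 454.78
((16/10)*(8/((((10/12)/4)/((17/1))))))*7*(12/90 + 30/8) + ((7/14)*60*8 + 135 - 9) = 28758.45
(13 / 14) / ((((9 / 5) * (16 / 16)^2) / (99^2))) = 70785 / 14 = 5056.07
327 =327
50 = 50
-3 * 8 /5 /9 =-8 /15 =-0.53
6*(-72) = -432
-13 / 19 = -0.68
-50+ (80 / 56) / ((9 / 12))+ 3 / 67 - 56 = -146399 / 1407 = -104.05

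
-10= -10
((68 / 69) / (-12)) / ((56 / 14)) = -17 / 828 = -0.02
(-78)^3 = -474552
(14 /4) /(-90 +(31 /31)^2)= -7 /178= -0.04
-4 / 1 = -4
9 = 9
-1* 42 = -42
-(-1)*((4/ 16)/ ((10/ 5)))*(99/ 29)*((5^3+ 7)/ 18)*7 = 2541/ 116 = 21.91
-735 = -735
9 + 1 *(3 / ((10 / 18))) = 14.40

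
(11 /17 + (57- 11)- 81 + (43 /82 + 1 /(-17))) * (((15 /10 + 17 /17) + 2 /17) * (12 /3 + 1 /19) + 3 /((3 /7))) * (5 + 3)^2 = -8597498000 /225131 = -38188.87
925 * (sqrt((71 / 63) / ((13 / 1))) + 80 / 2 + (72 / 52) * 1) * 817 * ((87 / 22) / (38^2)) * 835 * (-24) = -4663580168250 / 2717 - 2889454875 * sqrt(6461) / 19019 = -1728656425.68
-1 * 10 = -10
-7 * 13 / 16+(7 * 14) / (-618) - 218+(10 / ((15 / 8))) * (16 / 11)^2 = -42386629 / 199408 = -212.56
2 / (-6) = -1 / 3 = -0.33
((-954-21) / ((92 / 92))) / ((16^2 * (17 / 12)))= -2925 / 1088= -2.69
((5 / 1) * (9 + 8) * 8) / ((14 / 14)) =680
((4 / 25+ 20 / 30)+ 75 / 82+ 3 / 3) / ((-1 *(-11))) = 16859 / 67650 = 0.25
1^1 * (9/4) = 2.25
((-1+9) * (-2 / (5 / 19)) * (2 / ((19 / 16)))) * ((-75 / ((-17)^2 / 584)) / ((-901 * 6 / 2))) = -5.74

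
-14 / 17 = -0.82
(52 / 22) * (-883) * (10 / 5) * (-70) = 292192.73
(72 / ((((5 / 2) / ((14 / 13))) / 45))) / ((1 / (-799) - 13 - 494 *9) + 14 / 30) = -217455840 / 694661981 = -0.31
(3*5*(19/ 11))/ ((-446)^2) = 285/ 2188076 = 0.00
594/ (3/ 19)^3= 150898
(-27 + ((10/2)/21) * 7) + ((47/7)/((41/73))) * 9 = 70825/861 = 82.26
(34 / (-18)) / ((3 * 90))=-0.01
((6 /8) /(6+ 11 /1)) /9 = 1 /204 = 0.00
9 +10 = 19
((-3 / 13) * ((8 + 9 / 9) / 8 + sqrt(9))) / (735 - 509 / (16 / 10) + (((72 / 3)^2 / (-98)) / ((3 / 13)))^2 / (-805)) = -191347695 / 83634780359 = -0.00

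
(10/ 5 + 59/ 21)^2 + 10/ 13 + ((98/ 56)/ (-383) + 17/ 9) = 25163237/ 975884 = 25.79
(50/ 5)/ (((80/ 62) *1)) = 31/ 4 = 7.75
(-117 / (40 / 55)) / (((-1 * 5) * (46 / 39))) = 27.28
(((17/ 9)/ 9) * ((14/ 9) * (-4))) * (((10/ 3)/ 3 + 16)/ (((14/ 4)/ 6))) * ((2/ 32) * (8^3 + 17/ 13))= -34939828/ 28431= -1228.93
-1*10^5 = -100000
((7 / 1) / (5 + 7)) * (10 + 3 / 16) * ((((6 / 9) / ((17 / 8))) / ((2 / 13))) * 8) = 14833 / 153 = 96.95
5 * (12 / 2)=30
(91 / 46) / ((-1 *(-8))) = 91 / 368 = 0.25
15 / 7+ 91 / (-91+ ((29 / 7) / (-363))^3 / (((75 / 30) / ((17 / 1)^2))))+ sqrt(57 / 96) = 1.91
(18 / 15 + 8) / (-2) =-23 / 5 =-4.60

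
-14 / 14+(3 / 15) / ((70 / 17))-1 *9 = -3483 / 350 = -9.95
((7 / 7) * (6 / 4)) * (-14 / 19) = -21 / 19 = -1.11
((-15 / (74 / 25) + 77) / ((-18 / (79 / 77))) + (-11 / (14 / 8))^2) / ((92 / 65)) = 1652472445 / 66051216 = 25.02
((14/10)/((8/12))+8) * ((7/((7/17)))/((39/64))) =54944/195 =281.76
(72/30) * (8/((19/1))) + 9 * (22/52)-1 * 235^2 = -55220.18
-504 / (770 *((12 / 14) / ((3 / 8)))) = -63 / 220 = -0.29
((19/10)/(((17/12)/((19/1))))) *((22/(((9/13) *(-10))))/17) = -103246/21675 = -4.76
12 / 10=6 / 5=1.20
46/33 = 1.39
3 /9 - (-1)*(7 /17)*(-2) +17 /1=842 /51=16.51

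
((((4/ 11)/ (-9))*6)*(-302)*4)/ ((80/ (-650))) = -78520/ 33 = -2379.39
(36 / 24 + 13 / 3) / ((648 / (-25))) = -875 / 3888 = -0.23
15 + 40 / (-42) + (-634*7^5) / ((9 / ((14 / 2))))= -522125377 / 63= -8287704.40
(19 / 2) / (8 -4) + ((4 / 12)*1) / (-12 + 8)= 55 / 24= 2.29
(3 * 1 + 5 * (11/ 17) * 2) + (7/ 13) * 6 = 2807/ 221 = 12.70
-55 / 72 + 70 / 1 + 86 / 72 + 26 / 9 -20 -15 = 2759 / 72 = 38.32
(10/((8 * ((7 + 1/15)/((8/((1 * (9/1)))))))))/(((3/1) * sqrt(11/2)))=25 * sqrt(22)/5247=0.02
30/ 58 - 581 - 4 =-16950/ 29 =-584.48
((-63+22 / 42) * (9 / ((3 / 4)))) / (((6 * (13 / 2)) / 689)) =-278144 / 21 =-13244.95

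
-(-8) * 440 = 3520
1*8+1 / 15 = 121 / 15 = 8.07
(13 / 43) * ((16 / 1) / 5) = 208 / 215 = 0.97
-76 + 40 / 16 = -147 / 2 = -73.50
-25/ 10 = -5/ 2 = -2.50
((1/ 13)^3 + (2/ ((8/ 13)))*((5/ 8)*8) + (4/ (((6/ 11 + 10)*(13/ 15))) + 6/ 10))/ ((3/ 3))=22029561/ 1274260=17.29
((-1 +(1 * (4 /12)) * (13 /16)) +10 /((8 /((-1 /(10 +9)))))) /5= -145 /912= -0.16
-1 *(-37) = 37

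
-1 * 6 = -6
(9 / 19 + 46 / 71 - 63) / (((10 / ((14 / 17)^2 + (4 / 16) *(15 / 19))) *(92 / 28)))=-5618509729 / 3407385140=-1.65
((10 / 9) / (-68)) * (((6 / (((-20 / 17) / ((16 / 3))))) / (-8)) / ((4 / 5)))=-5 / 72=-0.07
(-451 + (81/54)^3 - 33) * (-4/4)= 480.62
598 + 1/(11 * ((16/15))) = 105263/176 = 598.09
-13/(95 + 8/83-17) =-1079/6482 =-0.17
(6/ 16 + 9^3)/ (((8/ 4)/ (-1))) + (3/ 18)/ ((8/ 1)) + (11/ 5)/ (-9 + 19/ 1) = -54667/ 150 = -364.45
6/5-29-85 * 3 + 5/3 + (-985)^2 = 14549158/15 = 969943.87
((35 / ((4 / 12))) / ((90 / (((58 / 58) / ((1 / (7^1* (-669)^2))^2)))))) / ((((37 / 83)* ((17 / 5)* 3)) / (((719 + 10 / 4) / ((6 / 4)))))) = 41185802321719965 / 34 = 1211347127109410.74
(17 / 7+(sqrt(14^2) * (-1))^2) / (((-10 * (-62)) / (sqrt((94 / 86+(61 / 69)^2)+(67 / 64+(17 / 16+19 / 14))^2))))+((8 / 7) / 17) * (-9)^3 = -5832 / 119+463 * sqrt(24543408763441) / 1922932480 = -47.82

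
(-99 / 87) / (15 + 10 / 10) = -33 / 464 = -0.07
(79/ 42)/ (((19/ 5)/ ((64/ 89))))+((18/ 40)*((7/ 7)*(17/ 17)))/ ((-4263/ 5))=10248461/ 28834932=0.36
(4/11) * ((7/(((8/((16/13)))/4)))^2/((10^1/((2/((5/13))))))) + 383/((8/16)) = 2750994/3575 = 769.51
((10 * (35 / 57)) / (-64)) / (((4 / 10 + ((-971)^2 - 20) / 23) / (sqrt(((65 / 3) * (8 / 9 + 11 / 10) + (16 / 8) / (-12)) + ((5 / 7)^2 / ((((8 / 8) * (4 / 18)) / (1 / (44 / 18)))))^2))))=-2875 * sqrt(16494414897) / 23835350867328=-0.00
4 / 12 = 1 / 3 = 0.33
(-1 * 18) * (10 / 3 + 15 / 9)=-90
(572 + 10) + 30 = 612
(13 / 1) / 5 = 13 / 5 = 2.60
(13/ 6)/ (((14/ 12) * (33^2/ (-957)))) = -377/ 231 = -1.63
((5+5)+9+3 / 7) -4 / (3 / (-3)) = 164 / 7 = 23.43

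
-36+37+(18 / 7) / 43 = 319 / 301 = 1.06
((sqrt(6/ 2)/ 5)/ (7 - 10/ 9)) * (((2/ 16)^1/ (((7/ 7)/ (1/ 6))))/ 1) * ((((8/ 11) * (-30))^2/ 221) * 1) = 2160 * sqrt(3)/ 1417273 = 0.00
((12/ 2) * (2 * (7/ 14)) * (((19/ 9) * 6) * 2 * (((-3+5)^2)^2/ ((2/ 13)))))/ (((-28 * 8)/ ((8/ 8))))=-494/ 7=-70.57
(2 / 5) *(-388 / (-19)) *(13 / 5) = 10088 / 475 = 21.24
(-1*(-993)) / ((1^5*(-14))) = -993 / 14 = -70.93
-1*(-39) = 39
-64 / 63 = -1.02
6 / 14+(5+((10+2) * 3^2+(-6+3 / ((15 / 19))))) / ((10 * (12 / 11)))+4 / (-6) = 6943 / 700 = 9.92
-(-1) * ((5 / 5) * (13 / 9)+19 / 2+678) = 12401 / 18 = 688.94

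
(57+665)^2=521284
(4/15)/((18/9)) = 2/15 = 0.13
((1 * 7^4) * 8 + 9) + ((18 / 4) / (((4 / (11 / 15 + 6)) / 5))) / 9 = 461309 / 24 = 19221.21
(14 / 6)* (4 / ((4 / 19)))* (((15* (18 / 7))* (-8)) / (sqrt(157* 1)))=-13680* sqrt(157) / 157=-1091.78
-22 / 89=-0.25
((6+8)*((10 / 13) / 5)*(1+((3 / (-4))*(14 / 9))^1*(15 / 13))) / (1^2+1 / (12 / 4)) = -189 / 338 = -0.56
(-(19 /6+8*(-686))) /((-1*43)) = -32909 /258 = -127.55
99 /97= 1.02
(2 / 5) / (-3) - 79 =-1187 / 15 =-79.13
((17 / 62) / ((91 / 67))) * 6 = 3417 / 2821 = 1.21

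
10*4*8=320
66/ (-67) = -66/ 67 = -0.99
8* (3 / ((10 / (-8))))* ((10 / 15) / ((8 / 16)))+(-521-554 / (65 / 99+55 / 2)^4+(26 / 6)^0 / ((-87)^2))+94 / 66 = -43847800180444619879251 / 80428631142273046875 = -545.18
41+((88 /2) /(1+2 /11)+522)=7803 /13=600.23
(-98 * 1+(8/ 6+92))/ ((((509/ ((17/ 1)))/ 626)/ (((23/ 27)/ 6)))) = -1713362/ 123687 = -13.85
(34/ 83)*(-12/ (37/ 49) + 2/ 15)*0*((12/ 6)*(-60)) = 0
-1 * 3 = -3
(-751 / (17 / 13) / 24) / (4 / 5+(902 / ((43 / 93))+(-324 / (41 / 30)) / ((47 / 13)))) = -4044859715 / 318813506832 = -0.01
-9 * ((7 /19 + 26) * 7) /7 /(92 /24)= -27054 /437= -61.91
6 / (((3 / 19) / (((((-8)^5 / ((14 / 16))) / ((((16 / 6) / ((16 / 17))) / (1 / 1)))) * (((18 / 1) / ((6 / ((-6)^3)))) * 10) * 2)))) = 774604062720 / 119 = 6509277837.98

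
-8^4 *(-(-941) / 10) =-1927168 / 5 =-385433.60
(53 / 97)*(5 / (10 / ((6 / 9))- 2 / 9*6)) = 795 / 3977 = 0.20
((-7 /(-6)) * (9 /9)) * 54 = 63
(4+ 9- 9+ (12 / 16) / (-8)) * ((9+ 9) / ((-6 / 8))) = -375 / 4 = -93.75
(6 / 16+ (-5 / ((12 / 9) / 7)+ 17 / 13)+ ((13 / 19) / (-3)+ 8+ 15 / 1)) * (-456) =10643 / 13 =818.69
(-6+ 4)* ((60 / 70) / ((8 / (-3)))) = 9 / 14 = 0.64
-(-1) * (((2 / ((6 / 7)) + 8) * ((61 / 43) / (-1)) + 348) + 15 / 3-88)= 32294 / 129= 250.34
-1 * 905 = -905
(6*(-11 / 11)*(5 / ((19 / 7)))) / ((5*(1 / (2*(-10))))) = 840 / 19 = 44.21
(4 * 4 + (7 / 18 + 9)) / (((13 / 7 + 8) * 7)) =457 / 1242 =0.37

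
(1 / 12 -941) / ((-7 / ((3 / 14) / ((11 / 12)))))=4839 / 154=31.42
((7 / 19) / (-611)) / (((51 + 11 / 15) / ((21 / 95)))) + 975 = 166884018159 / 171163096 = 975.00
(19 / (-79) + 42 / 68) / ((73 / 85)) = 5065 / 11534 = 0.44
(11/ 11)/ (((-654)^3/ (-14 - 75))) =89/ 279726264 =0.00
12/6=2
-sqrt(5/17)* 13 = -13* sqrt(85)/17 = -7.05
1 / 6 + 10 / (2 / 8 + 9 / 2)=259 / 114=2.27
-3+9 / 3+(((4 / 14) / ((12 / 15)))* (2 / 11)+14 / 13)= 1.14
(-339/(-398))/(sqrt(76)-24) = -1017/24875-339 * sqrt(19)/99500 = -0.06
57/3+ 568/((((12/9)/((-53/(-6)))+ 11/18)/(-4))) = -2153675/727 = -2962.41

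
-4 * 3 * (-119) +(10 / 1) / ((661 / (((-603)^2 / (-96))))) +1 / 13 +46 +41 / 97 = 18900237229 / 13336336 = 1417.20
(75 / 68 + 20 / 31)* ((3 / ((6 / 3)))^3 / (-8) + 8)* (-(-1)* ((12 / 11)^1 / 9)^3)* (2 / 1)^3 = 324950 / 1721709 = 0.19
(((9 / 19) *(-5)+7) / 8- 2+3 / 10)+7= 1117 / 190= 5.88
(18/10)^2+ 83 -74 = 306/25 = 12.24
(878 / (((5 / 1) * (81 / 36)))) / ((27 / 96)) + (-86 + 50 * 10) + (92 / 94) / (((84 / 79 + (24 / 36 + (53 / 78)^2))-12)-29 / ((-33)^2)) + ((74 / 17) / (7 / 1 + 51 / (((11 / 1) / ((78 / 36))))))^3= 14446713776858425320199114 / 20894614150948646484375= 691.41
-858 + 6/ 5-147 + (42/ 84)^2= -20071/ 20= -1003.55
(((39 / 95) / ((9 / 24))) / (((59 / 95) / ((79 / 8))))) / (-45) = -1027 / 2655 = -0.39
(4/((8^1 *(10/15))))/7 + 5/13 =179/364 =0.49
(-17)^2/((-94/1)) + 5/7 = -1553/658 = -2.36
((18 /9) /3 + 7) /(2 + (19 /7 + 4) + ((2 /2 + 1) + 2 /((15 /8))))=805 /1237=0.65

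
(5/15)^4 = 1/81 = 0.01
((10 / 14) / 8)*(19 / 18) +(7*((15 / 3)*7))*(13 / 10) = 321143 / 1008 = 318.59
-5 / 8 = -0.62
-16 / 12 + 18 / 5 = 34 / 15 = 2.27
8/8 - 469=-468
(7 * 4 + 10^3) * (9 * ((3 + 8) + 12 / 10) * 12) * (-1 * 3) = -20317392 / 5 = -4063478.40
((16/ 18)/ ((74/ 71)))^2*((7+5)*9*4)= 1290496/ 4107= 314.22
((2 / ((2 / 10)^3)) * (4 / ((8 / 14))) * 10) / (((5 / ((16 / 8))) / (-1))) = -7000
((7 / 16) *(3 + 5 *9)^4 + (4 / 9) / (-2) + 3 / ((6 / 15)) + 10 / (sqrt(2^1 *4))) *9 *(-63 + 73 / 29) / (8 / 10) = -183310132195 / 116 - 197325 *sqrt(2) / 116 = -1580262165.99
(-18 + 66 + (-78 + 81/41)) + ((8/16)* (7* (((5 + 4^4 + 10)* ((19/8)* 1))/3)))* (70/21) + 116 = 7648519/2952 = 2590.96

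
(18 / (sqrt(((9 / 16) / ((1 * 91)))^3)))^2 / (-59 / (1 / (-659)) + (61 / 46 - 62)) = 81134190592 / 2295945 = 35338.04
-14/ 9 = -1.56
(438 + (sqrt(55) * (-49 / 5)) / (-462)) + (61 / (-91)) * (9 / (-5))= 7 * sqrt(55) / 330 + 199839 / 455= 439.36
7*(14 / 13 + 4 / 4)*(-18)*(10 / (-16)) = 8505 / 52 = 163.56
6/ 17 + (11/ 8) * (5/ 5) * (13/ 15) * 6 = 2551/ 340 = 7.50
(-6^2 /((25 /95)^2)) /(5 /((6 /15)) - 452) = 8664 /7325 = 1.18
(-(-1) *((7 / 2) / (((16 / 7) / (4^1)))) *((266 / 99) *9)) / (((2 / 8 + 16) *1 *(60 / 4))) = 6517 / 10725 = 0.61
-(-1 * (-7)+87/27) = -92/9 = -10.22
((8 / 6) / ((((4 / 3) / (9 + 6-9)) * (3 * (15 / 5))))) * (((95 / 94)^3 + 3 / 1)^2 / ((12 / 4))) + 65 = 68.61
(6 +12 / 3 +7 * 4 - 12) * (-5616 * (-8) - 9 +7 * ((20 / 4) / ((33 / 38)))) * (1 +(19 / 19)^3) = 77150164 / 33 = 2337883.76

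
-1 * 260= -260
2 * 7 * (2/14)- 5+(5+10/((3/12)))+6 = 48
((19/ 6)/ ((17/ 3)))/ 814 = 19/ 27676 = 0.00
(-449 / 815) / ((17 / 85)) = -449 / 163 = -2.75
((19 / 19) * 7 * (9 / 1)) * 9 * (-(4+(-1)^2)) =-2835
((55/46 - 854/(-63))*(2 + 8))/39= 3.78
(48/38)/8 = 3/19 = 0.16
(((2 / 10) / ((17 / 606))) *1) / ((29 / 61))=36966 / 2465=15.00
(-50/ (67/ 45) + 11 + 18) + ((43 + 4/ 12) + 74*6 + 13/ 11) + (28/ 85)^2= 7732310024/ 15974475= 484.04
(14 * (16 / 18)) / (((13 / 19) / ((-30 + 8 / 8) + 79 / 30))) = -479.56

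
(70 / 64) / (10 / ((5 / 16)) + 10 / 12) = 105 / 3152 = 0.03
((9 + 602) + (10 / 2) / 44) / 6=8963 / 88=101.85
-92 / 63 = -1.46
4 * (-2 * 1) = -8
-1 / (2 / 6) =-3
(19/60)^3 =6859/216000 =0.03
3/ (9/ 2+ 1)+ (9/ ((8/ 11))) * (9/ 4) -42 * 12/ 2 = -78711/ 352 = -223.61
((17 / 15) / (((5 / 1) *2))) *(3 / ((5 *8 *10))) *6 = 0.01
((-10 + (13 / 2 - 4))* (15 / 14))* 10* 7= -1125 / 2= -562.50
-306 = -306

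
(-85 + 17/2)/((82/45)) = -6885/164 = -41.98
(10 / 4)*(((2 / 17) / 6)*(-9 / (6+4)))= -3 / 68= -0.04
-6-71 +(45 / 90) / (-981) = -77.00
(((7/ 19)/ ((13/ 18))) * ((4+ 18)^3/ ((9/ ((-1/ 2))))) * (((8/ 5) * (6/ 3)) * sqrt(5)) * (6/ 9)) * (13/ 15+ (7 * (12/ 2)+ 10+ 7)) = -2141866496 * sqrt(5)/ 55575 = -86178.30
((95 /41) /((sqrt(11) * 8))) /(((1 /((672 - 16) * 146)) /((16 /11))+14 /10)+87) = 2219200 * sqrt(11) /7450607197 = 0.00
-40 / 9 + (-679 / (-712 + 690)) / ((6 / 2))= 5.84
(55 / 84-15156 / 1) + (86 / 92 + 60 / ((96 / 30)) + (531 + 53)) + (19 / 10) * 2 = -35133083 / 2415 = -14547.86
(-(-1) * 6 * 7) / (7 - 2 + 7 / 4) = 56 / 9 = 6.22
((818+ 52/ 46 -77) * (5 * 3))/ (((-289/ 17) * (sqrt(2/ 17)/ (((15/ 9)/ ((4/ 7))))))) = -2987075 * sqrt(34)/ 3128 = -5568.25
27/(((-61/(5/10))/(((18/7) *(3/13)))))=-0.13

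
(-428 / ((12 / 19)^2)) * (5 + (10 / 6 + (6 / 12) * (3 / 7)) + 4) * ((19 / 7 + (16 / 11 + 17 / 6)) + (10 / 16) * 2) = -134600609875 / 1397088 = -96343.69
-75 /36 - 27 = -349 /12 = -29.08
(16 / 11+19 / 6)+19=23.62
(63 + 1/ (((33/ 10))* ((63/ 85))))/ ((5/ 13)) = 1713751/ 10395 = 164.86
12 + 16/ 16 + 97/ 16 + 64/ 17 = 6209/ 272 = 22.83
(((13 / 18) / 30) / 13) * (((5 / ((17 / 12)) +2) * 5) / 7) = 47 / 6426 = 0.01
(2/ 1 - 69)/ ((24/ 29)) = -1943/ 24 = -80.96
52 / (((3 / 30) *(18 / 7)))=1820 / 9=202.22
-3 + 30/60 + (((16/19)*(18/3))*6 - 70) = -1603/38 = -42.18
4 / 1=4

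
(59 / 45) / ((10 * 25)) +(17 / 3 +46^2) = 23868809 / 11250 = 2121.67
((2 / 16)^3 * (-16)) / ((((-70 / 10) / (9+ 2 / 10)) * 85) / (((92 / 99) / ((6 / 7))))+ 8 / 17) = 8993 / 17031176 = 0.00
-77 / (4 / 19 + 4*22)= -1463 / 1676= -0.87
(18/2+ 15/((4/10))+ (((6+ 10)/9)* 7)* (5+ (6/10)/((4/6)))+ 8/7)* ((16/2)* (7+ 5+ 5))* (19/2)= 49271066/315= 156416.08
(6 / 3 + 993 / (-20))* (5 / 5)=-953 / 20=-47.65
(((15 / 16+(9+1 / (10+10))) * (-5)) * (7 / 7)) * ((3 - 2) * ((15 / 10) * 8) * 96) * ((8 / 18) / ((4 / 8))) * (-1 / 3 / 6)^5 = 1598 / 59049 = 0.03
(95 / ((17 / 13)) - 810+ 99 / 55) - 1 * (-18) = -60992 / 85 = -717.55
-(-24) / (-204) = -2 / 17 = -0.12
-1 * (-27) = 27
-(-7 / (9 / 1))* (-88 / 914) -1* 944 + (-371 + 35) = -5264948 / 4113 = -1280.07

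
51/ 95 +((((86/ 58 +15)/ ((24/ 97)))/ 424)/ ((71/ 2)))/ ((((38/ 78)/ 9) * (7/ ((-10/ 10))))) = 609771369/ 1161111280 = 0.53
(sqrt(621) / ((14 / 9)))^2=50301 / 196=256.64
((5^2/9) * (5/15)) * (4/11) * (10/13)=1000/3861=0.26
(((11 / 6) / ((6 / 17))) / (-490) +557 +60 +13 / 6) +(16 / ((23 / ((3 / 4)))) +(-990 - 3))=-151464281 / 405720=-373.32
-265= -265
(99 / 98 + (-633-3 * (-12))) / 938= -58407 / 91924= -0.64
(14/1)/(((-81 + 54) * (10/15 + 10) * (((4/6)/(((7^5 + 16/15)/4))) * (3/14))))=-12353929/8640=-1429.85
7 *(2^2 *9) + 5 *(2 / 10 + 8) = 293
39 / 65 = 3 / 5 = 0.60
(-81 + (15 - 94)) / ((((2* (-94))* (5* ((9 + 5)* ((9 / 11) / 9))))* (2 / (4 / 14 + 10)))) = 0.69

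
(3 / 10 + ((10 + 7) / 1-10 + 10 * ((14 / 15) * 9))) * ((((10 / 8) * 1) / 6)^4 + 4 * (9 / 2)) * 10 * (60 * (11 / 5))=59982751499 / 27648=2169515.03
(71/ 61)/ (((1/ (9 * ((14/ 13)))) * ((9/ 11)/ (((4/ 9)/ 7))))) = 6248/ 7137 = 0.88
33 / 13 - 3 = -6 / 13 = -0.46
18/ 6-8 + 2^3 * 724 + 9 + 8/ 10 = 28984/ 5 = 5796.80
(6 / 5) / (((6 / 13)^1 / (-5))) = -13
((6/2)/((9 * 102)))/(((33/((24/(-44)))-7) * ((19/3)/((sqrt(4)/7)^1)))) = -2/915705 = -0.00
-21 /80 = -0.26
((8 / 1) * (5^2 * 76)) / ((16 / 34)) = 32300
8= 8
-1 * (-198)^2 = -39204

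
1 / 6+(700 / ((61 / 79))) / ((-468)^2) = 0.17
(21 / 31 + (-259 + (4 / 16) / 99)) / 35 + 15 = 3273763 / 429660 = 7.62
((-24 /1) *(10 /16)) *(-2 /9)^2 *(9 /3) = -20 /9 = -2.22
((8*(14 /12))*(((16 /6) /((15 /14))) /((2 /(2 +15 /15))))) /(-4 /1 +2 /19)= -14896 /1665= -8.95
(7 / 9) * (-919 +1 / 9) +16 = -56594 / 81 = -698.69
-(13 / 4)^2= -169 / 16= -10.56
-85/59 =-1.44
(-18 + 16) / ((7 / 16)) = -32 / 7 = -4.57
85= 85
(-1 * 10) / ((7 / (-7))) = 10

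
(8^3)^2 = 262144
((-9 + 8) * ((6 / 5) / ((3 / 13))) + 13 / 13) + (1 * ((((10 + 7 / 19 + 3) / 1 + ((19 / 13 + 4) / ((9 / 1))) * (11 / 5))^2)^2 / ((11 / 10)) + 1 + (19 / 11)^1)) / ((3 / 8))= 11414272941398194047571 / 100735327726444125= 113309.53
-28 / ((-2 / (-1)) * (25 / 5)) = -14 / 5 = -2.80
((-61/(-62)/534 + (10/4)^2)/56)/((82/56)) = 103493/1357428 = 0.08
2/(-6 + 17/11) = -22/49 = -0.45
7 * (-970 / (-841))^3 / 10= 638871100 / 594823321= 1.07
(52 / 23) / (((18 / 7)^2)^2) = 31213 / 603612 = 0.05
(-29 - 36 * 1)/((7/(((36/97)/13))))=-180/679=-0.27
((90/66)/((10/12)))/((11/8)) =144/121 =1.19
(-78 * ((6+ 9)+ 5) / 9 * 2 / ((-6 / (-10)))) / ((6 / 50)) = -130000 / 27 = -4814.81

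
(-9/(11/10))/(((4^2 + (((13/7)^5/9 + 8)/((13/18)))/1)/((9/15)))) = -655473/4069175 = -0.16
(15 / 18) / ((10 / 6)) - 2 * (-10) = 41 / 2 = 20.50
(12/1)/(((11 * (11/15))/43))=7740/121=63.97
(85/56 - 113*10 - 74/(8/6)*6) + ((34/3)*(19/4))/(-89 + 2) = -21370067/14616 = -1462.10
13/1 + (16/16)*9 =22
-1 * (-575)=575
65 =65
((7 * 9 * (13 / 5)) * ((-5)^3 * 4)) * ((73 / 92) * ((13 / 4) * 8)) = -38861550 / 23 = -1689632.61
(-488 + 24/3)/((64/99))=-1485/2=-742.50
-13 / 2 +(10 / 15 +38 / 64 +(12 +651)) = 63145 / 96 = 657.76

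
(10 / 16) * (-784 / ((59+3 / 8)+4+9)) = -3920 / 579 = -6.77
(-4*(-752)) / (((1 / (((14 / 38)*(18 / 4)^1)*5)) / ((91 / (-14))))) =-3079440 / 19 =-162075.79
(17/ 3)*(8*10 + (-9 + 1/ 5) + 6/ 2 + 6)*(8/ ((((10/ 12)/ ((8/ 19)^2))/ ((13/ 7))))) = 90747904/ 63175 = 1436.45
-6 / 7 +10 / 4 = 23 / 14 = 1.64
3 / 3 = 1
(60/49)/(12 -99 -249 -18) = -10/2891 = -0.00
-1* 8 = -8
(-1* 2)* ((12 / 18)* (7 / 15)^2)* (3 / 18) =-98 / 2025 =-0.05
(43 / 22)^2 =1849 / 484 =3.82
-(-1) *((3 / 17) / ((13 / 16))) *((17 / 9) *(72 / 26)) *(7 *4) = 5376 / 169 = 31.81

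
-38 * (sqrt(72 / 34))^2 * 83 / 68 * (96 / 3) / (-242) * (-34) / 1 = -908352 / 2057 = -441.59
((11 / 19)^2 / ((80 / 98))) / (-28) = -847 / 57760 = -0.01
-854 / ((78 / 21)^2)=-20923 / 338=-61.90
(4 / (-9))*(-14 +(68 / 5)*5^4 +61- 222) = -3700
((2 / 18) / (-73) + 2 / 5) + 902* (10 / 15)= 1976689 / 3285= 601.73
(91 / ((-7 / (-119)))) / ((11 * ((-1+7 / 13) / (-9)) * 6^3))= 20111 / 1584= 12.70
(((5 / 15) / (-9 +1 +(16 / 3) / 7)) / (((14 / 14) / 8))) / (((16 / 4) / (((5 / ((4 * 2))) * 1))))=-0.06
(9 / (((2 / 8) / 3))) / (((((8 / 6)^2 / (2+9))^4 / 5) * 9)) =1440894015 / 16384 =87945.19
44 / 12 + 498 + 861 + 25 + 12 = 4199 / 3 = 1399.67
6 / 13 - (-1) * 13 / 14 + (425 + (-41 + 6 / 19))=1333771 / 3458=385.71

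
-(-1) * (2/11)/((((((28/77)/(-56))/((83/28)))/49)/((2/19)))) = -8134/19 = -428.11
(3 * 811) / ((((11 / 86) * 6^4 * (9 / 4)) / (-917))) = -31978541 / 5346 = -5981.77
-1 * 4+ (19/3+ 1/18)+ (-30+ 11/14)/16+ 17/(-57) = 10141/38304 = 0.26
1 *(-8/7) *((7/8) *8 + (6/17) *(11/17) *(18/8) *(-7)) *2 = -2248/289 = -7.78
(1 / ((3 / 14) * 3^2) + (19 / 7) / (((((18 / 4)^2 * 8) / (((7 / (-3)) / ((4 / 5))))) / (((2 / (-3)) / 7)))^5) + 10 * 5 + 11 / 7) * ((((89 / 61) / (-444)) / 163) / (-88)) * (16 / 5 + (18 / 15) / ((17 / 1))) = 0.00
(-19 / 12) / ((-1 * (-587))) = -19 / 7044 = -0.00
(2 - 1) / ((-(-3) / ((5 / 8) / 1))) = 5 / 24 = 0.21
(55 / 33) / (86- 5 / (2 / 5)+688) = 10 / 4569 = 0.00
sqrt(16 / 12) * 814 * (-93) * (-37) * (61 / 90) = 2192127.30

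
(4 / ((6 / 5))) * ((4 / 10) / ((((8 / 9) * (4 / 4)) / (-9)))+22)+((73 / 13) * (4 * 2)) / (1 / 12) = 46715 / 78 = 598.91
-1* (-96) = 96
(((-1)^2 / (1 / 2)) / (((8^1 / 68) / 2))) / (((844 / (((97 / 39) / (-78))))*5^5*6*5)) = -1649 / 120349125000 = -0.00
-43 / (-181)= 43 / 181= 0.24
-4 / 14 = -0.29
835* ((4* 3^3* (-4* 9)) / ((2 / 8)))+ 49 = -12985871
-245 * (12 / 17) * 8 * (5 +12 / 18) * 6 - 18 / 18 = -47041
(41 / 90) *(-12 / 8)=-41 / 60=-0.68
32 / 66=16 / 33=0.48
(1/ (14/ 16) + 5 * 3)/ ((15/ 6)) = 226/ 35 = 6.46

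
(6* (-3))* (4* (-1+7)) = -432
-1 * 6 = -6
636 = 636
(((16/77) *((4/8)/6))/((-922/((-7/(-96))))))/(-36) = 1/26288064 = 0.00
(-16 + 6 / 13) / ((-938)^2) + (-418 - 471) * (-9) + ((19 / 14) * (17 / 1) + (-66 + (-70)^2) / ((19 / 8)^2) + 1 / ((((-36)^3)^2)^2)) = 43440165936532299385169561209837 / 4891321944842327589868535808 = 8881.07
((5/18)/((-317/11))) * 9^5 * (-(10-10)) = 0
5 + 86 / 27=221 / 27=8.19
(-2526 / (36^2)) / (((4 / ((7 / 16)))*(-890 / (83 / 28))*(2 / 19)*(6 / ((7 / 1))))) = 4647419 / 590561280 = 0.01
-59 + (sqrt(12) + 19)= -40 + 2 * sqrt(3)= -36.54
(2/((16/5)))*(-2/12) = -5/48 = -0.10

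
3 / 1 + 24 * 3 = 75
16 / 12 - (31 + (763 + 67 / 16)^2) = -452049659 / 768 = -588606.33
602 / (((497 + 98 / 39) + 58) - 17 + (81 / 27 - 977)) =-11739 / 8453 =-1.39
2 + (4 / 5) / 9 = 94 / 45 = 2.09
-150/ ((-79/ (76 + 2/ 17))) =194100/ 1343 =144.53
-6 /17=-0.35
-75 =-75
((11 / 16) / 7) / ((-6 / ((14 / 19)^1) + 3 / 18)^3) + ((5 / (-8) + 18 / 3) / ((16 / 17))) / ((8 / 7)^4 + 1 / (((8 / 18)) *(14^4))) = 32990496503258 / 9855740342375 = 3.35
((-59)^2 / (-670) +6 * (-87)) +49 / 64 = -11286657 / 21440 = -526.43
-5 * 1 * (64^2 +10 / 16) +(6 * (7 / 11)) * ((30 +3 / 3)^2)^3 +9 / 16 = 596398868701 / 176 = 3388629935.80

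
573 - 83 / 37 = 21118 / 37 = 570.76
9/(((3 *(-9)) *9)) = -1/27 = -0.04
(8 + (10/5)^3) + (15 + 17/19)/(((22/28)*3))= 14260/627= 22.74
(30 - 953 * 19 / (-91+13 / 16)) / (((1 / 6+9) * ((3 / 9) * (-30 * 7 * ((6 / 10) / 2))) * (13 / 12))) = -2664016 / 2407405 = -1.11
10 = 10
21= 21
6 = 6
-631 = -631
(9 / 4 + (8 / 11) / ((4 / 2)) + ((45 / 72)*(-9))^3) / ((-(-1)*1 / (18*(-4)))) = 8888895 / 704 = 12626.27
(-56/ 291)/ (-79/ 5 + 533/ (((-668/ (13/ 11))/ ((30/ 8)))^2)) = 241889105920/ 19830470527821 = 0.01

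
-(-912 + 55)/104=857/104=8.24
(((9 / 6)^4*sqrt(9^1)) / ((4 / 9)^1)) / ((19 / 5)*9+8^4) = 0.01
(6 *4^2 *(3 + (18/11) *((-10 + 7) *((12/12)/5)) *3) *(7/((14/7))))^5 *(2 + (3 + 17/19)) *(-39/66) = -757589662293295104/105186434375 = -7202351.39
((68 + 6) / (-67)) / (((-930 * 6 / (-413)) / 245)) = -748769 / 37386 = -20.03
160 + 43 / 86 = 321 / 2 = 160.50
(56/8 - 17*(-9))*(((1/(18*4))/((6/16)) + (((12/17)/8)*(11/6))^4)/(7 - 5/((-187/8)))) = 1197717565/1431569592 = 0.84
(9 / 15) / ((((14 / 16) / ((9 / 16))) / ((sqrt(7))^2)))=27 / 10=2.70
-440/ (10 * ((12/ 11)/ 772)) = -93412/ 3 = -31137.33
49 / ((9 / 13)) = 637 / 9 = 70.78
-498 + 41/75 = -37309/75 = -497.45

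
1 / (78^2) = 1 / 6084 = 0.00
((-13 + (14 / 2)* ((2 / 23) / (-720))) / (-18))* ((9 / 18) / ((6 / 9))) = 107647 / 198720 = 0.54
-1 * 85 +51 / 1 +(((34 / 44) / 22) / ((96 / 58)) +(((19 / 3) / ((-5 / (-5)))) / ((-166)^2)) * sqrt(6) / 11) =-789395 / 23232 +19 * sqrt(6) / 909348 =-33.98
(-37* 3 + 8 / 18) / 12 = -995 / 108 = -9.21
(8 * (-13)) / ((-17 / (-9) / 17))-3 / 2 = -1875 / 2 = -937.50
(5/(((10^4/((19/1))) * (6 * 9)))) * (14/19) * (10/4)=7/21600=0.00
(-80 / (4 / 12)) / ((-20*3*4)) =1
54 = 54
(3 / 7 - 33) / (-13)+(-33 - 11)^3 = -7751516 / 91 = -85181.49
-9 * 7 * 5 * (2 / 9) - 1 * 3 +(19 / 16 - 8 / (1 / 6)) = -1917 / 16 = -119.81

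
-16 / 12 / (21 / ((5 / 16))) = -0.02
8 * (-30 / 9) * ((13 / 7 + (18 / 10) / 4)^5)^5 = -537109777463978469277032845116251917823805181431970700691497443 / 16874548427193139917943209984000000000000000000000000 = -31829579308.83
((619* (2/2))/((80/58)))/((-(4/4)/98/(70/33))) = -6157193/66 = -93290.80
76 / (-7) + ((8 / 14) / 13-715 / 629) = -684001 / 57239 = -11.95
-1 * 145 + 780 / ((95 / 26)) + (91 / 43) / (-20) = 1117131 / 16340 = 68.37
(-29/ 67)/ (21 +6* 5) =-29/ 3417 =-0.01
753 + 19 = 772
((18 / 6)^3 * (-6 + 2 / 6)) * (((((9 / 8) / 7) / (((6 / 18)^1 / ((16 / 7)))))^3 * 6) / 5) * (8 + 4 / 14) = -8384013216 / 4117715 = -2036.08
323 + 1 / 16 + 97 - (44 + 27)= 349.06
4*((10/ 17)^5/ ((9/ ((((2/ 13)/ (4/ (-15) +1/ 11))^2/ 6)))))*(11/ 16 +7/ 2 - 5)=-151250000/ 46569889743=-0.00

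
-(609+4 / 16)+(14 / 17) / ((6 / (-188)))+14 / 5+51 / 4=-315947 / 510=-619.50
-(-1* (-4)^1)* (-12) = 48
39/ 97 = 0.40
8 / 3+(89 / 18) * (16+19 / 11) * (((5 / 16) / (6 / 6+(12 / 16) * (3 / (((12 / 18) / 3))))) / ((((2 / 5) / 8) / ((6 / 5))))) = 2038 / 33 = 61.76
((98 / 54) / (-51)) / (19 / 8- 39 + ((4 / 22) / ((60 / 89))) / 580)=390775 / 402195078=0.00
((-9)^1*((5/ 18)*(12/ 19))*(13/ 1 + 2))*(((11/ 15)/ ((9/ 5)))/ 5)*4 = -440/ 57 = -7.72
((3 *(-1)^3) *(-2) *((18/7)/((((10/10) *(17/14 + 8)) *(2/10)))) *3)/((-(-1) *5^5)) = 216/26875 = 0.01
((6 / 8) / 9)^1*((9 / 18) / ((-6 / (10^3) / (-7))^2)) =1531250 / 27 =56712.96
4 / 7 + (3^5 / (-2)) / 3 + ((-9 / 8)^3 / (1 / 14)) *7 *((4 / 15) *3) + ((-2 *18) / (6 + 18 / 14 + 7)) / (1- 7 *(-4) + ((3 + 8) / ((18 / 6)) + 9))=-212264047 / 1400000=-151.62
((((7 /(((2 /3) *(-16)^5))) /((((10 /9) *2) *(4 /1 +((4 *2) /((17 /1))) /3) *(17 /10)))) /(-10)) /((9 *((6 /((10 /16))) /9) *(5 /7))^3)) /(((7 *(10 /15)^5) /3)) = 750141 /1165482325442560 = 0.00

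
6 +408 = 414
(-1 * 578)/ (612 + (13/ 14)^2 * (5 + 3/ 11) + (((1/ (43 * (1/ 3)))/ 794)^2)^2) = -423323556006091995809632/ 451554683306297330450035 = -0.94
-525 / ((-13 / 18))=726.92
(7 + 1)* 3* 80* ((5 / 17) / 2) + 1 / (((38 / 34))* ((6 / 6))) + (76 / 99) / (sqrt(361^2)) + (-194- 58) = 999275 / 31977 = 31.25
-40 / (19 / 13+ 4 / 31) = -16120 / 641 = -25.15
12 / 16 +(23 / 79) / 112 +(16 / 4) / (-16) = 4447 / 8848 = 0.50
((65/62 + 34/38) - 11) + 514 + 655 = 1366413/1178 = 1159.94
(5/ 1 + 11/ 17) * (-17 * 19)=-1824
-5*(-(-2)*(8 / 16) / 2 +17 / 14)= -60 / 7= -8.57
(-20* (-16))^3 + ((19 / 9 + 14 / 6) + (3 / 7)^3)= 101154829963 / 3087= 32768004.52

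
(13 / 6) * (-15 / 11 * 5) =-14.77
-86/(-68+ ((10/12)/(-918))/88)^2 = -20204665214976/1086353491855129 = -0.02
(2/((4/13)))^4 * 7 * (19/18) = 3798613/288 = 13189.63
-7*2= -14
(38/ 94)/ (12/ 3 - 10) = -19/ 282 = -0.07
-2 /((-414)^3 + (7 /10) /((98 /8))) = 35 /1241764019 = 0.00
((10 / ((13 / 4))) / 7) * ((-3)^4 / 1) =3240 / 91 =35.60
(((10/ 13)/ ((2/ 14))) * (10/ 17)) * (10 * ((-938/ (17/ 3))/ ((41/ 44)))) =-866712000/ 154037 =-5626.65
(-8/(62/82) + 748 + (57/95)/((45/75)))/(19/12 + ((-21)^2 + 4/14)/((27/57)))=5768532/7290053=0.79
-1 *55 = -55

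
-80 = -80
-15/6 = -5/2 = -2.50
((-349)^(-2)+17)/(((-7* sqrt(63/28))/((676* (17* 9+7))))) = -149305361920/852607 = -175116.28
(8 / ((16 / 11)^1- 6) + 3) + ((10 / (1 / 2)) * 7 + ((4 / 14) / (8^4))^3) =10403553252212761 / 73658689126400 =141.24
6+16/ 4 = 10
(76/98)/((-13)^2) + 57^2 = 26905007/8281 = 3249.00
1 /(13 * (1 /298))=298 /13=22.92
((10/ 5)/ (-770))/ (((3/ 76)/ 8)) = -608/ 1155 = -0.53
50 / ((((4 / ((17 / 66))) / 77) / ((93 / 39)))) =92225 / 156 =591.19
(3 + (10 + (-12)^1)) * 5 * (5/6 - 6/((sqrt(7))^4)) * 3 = 1045/98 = 10.66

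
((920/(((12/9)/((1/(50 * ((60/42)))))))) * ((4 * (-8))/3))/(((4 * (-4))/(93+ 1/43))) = 25760/43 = 599.07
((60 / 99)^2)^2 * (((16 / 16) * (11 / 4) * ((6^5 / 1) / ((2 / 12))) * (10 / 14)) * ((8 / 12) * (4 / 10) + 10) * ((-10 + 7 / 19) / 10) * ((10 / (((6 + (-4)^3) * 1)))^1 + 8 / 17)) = -41319936000 / 1133407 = -36456.40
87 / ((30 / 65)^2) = 4901 / 12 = 408.42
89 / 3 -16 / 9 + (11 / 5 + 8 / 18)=458 / 15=30.53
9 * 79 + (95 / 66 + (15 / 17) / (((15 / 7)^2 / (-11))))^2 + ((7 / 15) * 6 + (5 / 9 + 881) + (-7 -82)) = 1506.81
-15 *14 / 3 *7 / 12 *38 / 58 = -4655 / 174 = -26.75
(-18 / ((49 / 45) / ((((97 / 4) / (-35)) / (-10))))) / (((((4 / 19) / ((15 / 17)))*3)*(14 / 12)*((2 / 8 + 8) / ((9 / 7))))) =-0.21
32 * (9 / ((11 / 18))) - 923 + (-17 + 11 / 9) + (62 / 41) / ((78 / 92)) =-24574723 / 52767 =-465.72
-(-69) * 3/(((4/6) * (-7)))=-621/14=-44.36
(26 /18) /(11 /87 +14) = 377 /3687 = 0.10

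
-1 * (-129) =129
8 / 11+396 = 4364 / 11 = 396.73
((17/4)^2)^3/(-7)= -24137569/28672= -841.85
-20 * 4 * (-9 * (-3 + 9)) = 4320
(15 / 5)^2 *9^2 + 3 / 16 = 11667 / 16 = 729.19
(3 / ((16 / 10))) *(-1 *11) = -165 / 8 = -20.62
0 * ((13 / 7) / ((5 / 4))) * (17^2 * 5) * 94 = 0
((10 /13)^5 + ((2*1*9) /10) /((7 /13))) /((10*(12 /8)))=46941281 /194928825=0.24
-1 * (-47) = 47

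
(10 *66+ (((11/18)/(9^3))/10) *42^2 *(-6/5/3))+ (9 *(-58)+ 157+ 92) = 7051997/18225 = 386.94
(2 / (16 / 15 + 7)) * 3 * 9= 810 / 121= 6.69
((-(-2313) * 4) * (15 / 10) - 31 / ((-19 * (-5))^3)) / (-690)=-11898650219 / 591588750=-20.11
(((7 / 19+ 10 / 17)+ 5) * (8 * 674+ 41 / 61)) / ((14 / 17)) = 316452786 / 8113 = 39005.64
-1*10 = -10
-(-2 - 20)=22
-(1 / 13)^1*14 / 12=-7 / 78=-0.09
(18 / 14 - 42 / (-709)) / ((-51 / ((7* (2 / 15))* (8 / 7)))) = -7120 / 253113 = -0.03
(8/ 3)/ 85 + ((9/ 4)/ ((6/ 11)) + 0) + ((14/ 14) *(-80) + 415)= 691879/ 2040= 339.16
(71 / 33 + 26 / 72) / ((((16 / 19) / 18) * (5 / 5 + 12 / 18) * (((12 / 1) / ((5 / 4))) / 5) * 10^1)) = 18905 / 11264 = 1.68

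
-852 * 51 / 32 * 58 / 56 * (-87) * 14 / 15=9135783 / 80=114197.29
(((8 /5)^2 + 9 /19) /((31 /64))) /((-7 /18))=-1660032 /103075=-16.11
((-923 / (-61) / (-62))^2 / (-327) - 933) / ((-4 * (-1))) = -4363877292613 / 18709009392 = -233.25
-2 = -2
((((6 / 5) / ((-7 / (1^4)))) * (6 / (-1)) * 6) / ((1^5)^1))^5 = 470184984576 / 52521875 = 8952.17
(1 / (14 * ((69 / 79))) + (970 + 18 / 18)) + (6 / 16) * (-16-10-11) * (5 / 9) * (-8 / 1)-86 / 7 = 328589 / 322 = 1020.46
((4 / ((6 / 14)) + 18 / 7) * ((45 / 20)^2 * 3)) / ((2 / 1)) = 10125 / 112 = 90.40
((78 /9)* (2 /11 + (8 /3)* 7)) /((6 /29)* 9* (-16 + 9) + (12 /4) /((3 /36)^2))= 234494 /601425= 0.39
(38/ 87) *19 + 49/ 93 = 23803/ 2697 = 8.83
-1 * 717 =-717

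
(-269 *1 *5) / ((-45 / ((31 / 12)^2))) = 258509 / 1296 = 199.47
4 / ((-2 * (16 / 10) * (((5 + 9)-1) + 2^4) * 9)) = -5 / 1044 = -0.00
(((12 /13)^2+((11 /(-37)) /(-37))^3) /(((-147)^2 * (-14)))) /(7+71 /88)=-16256452424740 /45059513207131642401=-0.00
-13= -13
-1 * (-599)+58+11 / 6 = 3953 / 6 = 658.83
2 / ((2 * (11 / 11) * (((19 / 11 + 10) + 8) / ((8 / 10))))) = 44 / 1085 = 0.04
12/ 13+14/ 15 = 362/ 195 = 1.86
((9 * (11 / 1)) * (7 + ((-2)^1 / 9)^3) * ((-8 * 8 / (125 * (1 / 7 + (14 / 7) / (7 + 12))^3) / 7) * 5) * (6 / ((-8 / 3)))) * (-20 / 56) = -391401976 / 29403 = -13311.63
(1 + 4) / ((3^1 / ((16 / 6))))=40 / 9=4.44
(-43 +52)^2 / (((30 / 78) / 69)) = 72657 / 5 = 14531.40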